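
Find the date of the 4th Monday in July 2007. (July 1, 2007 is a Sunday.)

2007-07-23

July 2007 begins on a Sunday, so the first Monday is July 2 (1 day later).
The 4th Monday is 3 weeks later: 2 + 21 = 23.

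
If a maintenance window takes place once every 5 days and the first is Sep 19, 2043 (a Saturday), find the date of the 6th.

The 6th occurrence is 5 intervals after the first: 5 × 5 = 25 days after Sep 19, 2043.
Sep has 30 days — 11 days to the end of Sep leaves 14.
14 days into Oct → Oct 14, 2043.

Oct 14, 2043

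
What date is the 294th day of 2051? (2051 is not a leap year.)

Oct 21, 2051

Jan has 31 days (294 − 31 = 263 remain).
Feb has 28 days (263 − 28 = 235 remain).
Mar has 31 days (235 − 31 = 204 remain).
Apr has 30 days (204 − 30 = 174 remain).
May has 31 days (174 − 31 = 143 remain).
Jun has 30 days (143 − 30 = 113 remain).
Jul has 31 days (113 − 31 = 82 remain).
Aug has 31 days (82 − 31 = 51 remain).
Sep has 30 days (51 − 30 = 21 remain).
21 into Oct → Oct 21.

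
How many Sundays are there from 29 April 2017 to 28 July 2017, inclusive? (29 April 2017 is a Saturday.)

29 April 2017 is a Saturday; the first Sunday on or after it is 30 April 2017 (1 day later).
From 30 April 2017 to 28 July 2017: 0 + 31 + 30 + 28 = 89 days (rest of April, May, June, July).
89 ÷ 7 = 12 full weeks with remainder 5, so 12 more Sundays after the first → 13.

13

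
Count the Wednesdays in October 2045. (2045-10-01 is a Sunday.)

4

2045-10-01 is a Sunday; the first Wednesday on or after it is 2045-10-04 (3 days later).
From 2045-10-04 to 2045-10-31 is 31 − 4 = 27 days.
27 ÷ 7 = 3 full weeks with remainder 6, so 3 more Wednesdays after the first → 4.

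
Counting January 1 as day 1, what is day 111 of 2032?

20 April 2032

January has 31 days (111 − 31 = 80 remain).
February has 29 days (80 − 29 = 51 remain).
March has 31 days (51 − 31 = 20 remain).
20 into April → April 20.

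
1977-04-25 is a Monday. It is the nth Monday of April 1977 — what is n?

Day 25 falls in week ⌈25/7⌉ of the month.
Days 1–7 hold the 1st Monday, 8–14 the 2nd, 15–21 the 3rd, 22–28 the 4th, 29–31 the 5th.
25 is in the range for the 4th.

4th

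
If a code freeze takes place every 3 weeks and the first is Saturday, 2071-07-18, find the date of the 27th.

2073-01-14

The 27th occurrence is 26 intervals after the first: 26 × 21 = 546 days after 2071-07-18.
July has 31 days — 13 days to the end of July leaves 533.
From end of July to end of 2071 is 153 days (380 left).
2072 has 366 days (14 left).
14 days into January → 2073-01-14.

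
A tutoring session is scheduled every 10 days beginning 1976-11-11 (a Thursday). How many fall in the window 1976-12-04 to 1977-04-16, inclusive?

13

Occurrences land 10·i days after 1976-11-11 for i = 0, 1, 2, …
1976-12-04 is 23 days after the start; 23 ÷ 10 = 2 remainder 3; since the remainder is 3, round up to i = 3. First occurrence in the window: #4 on 1976-12-11 (3×10 = 30 days in).
1977-04-16 is 156 days after the start; 156 ÷ 10 = 15 remainder 6. Last occurrence in the window: #16 on 1977-04-10.
Occurrences #4 through #16: 13 in total.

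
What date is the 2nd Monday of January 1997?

January 1997 begins on a Wednesday, so the first Monday is January 6 (5 days later).
The 2nd Monday is 1 weeks later: 6 + 7 = 13.

January 13, 1997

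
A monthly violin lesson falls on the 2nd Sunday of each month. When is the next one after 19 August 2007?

9 September 2007

August 2007 starts on a Wednesday; its first Sunday is the 5th, so the 2nd Sunday is the 12th — 12 August 2007.
That is not after 19 August 2007, so look at September 2007.
September 2007 starts on a Saturday; its first Sunday is the 2nd, so the 2nd Sunday is the 9th — 9 September 2007.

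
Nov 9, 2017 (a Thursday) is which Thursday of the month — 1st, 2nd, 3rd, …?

Day 9 falls in week ⌈9/7⌉ of the month.
Days 1–7 hold the 1st Thursday, 8–14 the 2nd, 15–21 the 3rd, 22–28 the 4th, 29–31 the 5th.
9 is in the range for the 2nd.

2nd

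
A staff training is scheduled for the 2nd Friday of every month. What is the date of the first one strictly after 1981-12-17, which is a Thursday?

1982-01-08

December 1981 starts on a Tuesday; its first Friday is the 4th, so the 2nd Friday is the 11th — 1981-12-11.
That is not after 1981-12-17, so look at January 1982.
January 1982 starts on a Friday; its first Friday is the 1st, so the 2nd Friday is the 8th — 1982-01-08.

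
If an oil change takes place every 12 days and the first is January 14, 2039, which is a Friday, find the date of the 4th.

The 4th occurrence is 3 intervals after the first: 3 × 12 = 36 days after January 14, 2039.
January has 31 days — 17 days to the end of January leaves 19.
19 days into February → February 19, 2039.

February 19, 2039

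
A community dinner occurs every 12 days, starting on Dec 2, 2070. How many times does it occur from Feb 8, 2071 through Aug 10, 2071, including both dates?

Occurrences land 12·i days after Dec 2, 2070 for i = 0, 1, 2, …
Feb 8, 2071 is 68 days after the start; 68 ÷ 12 = 5 remainder 8; since the remainder is 8, round up to i = 6. First occurrence in the window: #7 on Feb 12, 2071 (6×12 = 72 days in).
Aug 10, 2071 is 251 days after the start; 251 ÷ 12 = 20 remainder 11. Last occurrence in the window: #21 on Jul 30, 2071.
Occurrences #7 through #21: 15 in total.

15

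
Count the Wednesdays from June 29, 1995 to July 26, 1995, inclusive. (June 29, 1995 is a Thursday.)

June 29, 1995 is a Thursday; the first Wednesday on or after it is July 5, 1995 (6 days later).
From July 5, 1995 to July 26, 1995 is 26 − 5 = 21 days.
21 ÷ 7 = 3 full weeks with remainder 0, so 3 more Wednesdays after the first → 4.

4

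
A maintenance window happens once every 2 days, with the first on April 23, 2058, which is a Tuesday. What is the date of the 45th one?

The 45th occurrence is 44 intervals after the first: 44 × 2 = 88 days after April 23, 2058.
April has 30 days — 7 days to the end of April leaves 81.
May has 31 days (50 left).
June has 30 days (20 left).
20 days into July → July 20, 2058.

July 20, 2058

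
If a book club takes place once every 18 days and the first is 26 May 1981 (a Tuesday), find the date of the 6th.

24 August 1981

The 6th occurrence is 5 intervals after the first: 5 × 18 = 90 days after 26 May 1981.
May has 31 days — 5 days to the end of May leaves 85.
June has 30 days (55 left).
July has 31 days (24 left).
24 days into August → 24 August 1981.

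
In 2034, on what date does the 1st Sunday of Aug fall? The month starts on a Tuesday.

Aug 2034 begins on a Tuesday, so the first Sunday is Aug 6 (5 days later).

Aug 6, 2034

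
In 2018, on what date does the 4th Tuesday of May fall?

The first Tuesday of May 2018 is May 1.
The 4th Tuesday is 3 weeks later: 1 + 21 = 22.

May 22, 2018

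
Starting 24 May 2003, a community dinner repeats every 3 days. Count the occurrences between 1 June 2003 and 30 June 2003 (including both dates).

Occurrences land 3·i days after 24 May 2003 for i = 0, 1, 2, …
1 June 2003 is 8 days after the start; 8 ÷ 3 = 2 remainder 2; since the remainder is 2, round up to i = 3. First occurrence in the window: #4 on 2 June 2003 (3×3 = 9 days in).
30 June 2003 is 37 days after the start; 37 ÷ 3 = 12 remainder 1. Last occurrence in the window: #13 on 29 June 2003.
Occurrences #4 through #13: 10 in total.

10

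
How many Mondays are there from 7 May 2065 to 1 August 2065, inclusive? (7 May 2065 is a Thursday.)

12

7 May 2065 is a Thursday; the first Monday on or after it is 11 May 2065 (4 days later).
From 11 May 2065 to 1 August 2065: 20 + 30 + 31 + 1 = 82 days (rest of May, June, July, August).
82 ÷ 7 = 11 full weeks with remainder 5, so 11 more Mondays after the first → 12.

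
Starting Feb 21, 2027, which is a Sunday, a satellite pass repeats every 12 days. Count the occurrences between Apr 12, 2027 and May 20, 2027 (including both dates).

3

Occurrences land 12·i days after Feb 21, 2027 for i = 0, 1, 2, …
Apr 12, 2027 is 50 days after the start; 50 ÷ 12 = 4 remainder 2; since the remainder is 2, round up to i = 5. First occurrence in the window: #6 on Apr 22, 2027 (5×12 = 60 days in).
May 20, 2027 is 88 days after the start; 88 ÷ 12 = 7 remainder 4. Last occurrence in the window: #8 on May 16, 2027.
Occurrences #6 through #8: 3 in total.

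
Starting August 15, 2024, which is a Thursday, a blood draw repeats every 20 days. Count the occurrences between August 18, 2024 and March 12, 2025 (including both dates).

Occurrences land 20·i days after August 15, 2024 for i = 0, 1, 2, …
August 18, 2024 is 3 days after the start; 3 ÷ 20 = 0 remainder 3; since the remainder is 3, round up to i = 1. First occurrence in the window: #2 on September 4, 2024 (1×20 = 20 days in).
March 12, 2025 is 209 days after the start; 209 ÷ 20 = 10 remainder 9. Last occurrence in the window: #11 on March 3, 2025.
Occurrences #2 through #11: 10 in total.

10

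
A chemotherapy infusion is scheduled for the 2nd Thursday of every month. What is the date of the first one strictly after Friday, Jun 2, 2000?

Jun 8, 2000

Jun 2000 starts on a Thursday; its first Thursday is the 1st, so the 2nd Thursday is the 8th — Jun 8, 2000.
Jun 8, 2000 is after Jun 2, 2000, so that is the next one.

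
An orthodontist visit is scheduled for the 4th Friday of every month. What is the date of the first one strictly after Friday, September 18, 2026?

September 2026 starts on a Tuesday; its first Friday is the 4th, so the 4th Friday is the 25th — September 25, 2026.
September 25, 2026 is after September 18, 2026, so that is the next one.

September 25, 2026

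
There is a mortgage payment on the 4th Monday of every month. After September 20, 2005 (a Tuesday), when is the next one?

September 26, 2005

September 2005 starts on a Thursday; its first Monday is the 5th, so the 4th Monday is the 26th — September 26, 2005.
September 26, 2005 is after September 20, 2005, so that is the next one.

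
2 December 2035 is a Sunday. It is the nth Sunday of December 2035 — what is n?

1st

Day 2 falls in week ⌈2/7⌉ of the month.
Days 1–7 hold the 1st Sunday, 8–14 the 2nd, 15–21 the 3rd, 22–28 the 4th, 29–31 the 5th.
2 is in the range for the 1st.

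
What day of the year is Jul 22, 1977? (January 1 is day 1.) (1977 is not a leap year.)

Days in months before Jul: 31 + 28 + 31 + 30 + 31 + 30 = 181.
Plus 22 days into Jul → day 203.

203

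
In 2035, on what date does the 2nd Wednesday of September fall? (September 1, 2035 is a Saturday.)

September 2035 begins on a Saturday, so the first Wednesday is September 5 (4 days later).
The 2nd Wednesday is 1 weeks later: 5 + 7 = 12.

12 September 2035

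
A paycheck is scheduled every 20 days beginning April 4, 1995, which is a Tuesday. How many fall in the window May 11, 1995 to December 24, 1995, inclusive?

Occurrences land 20·i days after April 4, 1995 for i = 0, 1, 2, …
May 11, 1995 is 37 days after the start; 37 ÷ 20 = 1 remainder 17; since the remainder is 17, round up to i = 2. First occurrence in the window: #3 on May 14, 1995 (2×20 = 40 days in).
December 24, 1995 is 264 days after the start; 264 ÷ 20 = 13 remainder 4. Last occurrence in the window: #14 on December 20, 1995.
Occurrences #3 through #14: 12 in total.

12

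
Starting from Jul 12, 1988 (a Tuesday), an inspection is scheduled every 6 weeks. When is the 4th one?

The 4th occurrence is 3 intervals after the first: 3 × 42 = 126 days after Jul 12, 1988.
Jul has 31 days — 19 days to the end of Jul leaves 107.
Aug has 31 days (76 left).
Sep has 30 days (46 left).
Oct has 31 days (15 left).
15 days into Nov → Nov 15, 1988.

Nov 15, 1988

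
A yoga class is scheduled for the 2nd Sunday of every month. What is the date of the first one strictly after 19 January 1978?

12 February 1978

January 1978 starts on a Sunday; its first Sunday is the 1st, so the 2nd Sunday is the 8th — 8 January 1978.
That is not after 19 January 1978, so look at February 1978.
February 1978 starts on a Wednesday; its first Sunday is the 5th, so the 2nd Sunday is the 12th — 12 February 1978.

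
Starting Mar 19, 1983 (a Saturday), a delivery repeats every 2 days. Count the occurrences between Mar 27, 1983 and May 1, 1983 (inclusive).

Occurrences land 2·i days after Mar 19, 1983 for i = 0, 1, 2, …
Mar 27, 1983 is 8 days after the start; 8 ÷ 2 = 4 remainder 0. First occurrence in the window: #5 on Mar 27, 1983 (4×2 = 8 days in).
May 1, 1983 is 43 days after the start; 43 ÷ 2 = 21 remainder 1. Last occurrence in the window: #22 on Apr 30, 1983.
Occurrences #5 through #22: 18 in total.

18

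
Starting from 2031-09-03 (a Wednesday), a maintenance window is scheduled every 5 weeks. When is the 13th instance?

2032-10-27

The 13th occurrence is 12 intervals after the first: 12 × 35 = 420 days after 2031-09-03.
September has 30 days — 27 days to the end of September leaves 393.
October has 31 days (362 left).
November has 30 days (332 left).
December has 31 days (301 left).
January has 31 days (270 left).
February has 29 days (241 left).
March has 31 days (210 left).
April has 30 days (180 left).
May has 31 days (149 left).
June has 30 days (119 left).
July has 31 days (88 left).
August has 31 days (57 left).
September has 30 days (27 left).
27 days into October → 2032-10-27.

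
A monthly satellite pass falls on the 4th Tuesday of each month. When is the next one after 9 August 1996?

August 1996 starts on a Thursday; its first Tuesday is the 6th, so the 4th Tuesday is the 27th — 27 August 1996.
27 August 1996 is after 9 August 1996, so that is the next one.

27 August 1996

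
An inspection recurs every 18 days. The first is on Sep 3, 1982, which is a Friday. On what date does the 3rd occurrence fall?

Oct 9, 1982

The 3rd occurrence is 2 intervals after the first: 2 × 18 = 36 days after Sep 3, 1982.
Sep has 30 days — 27 days to the end of Sep leaves 9.
9 days into Oct → Oct 9, 1982.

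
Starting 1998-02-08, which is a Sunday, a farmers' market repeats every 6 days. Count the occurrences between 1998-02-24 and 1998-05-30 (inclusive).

Occurrences land 6·i days after 1998-02-08 for i = 0, 1, 2, …
1998-02-24 is 16 days after the start; 16 ÷ 6 = 2 remainder 4; since the remainder is 4, round up to i = 3. First occurrence in the window: #4 on 1998-02-26 (3×6 = 18 days in).
1998-05-30 is 111 days after the start; 111 ÷ 6 = 18 remainder 3. Last occurrence in the window: #19 on 1998-05-27.
Occurrences #4 through #19: 16 in total.

16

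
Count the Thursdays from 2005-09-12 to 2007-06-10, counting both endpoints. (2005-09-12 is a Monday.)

2005-09-12 is a Monday; the first Thursday on or after it is 2005-09-15 (3 days later).
From 2005-09-15 to 2007-06-10: 107 + 365 + 161 = 633 days (rest of 2005, 2006, to 2007-06-10 in 2007).
633 ÷ 7 = 90 full weeks with remainder 3, so 90 more Thursdays after the first → 91.

91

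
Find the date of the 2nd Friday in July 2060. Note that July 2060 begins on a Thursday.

2060-07-09

July 2060 begins on a Thursday, so the first Friday is July 2 (1 day later).
The 2nd Friday is 1 weeks later: 2 + 7 = 9.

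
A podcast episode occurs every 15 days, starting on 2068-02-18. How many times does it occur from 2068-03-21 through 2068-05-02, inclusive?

Occurrences land 15·i days after 2068-02-18 for i = 0, 1, 2, …
2068-03-21 is 32 days after the start; 32 ÷ 15 = 2 remainder 2; since the remainder is 2, round up to i = 3. First occurrence in the window: #4 on 2068-04-03 (3×15 = 45 days in).
2068-05-02 is 74 days after the start; 74 ÷ 15 = 4 remainder 14. Last occurrence in the window: #5 on 2068-04-18.
Occurrences #4 through #5: 2 in total.

2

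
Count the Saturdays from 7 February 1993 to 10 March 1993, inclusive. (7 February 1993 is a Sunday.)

7 February 1993 is a Sunday; the first Saturday on or after it is 13 February 1993 (6 days later).
From 13 February 1993 to 10 March 1993: 15 + 10 = 25 days (rest of February, March).
25 ÷ 7 = 3 full weeks with remainder 4, so 3 more Saturdays after the first → 4.

4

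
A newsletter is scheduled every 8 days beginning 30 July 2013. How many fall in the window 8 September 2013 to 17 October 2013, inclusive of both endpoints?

5

Occurrences land 8·i days after 30 July 2013 for i = 0, 1, 2, …
8 September 2013 is 40 days after the start; 40 ÷ 8 = 5 remainder 0. First occurrence in the window: #6 on 8 September 2013 (5×8 = 40 days in).
17 October 2013 is 79 days after the start; 79 ÷ 8 = 9 remainder 7. Last occurrence in the window: #10 on 10 October 2013.
Occurrences #6 through #10: 5 in total.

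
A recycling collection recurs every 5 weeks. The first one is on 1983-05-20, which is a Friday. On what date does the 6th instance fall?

The 6th occurrence is 5 intervals after the first: 5 × 35 = 175 days after 1983-05-20.
May has 31 days — 11 days to the end of May leaves 164.
June has 30 days (134 left).
July has 31 days (103 left).
August has 31 days (72 left).
September has 30 days (42 left).
October has 31 days (11 left).
11 days into November → 1983-11-11.

1983-11-11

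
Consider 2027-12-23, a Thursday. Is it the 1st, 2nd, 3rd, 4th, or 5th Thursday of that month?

Day 23 falls in week ⌈23/7⌉ of the month.
Days 1–7 hold the 1st Thursday, 8–14 the 2nd, 15–21 the 3rd, 22–28 the 4th, 29–31 the 5th.
23 is in the range for the 4th.

4th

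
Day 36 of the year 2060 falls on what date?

2060-02-05

January has 31 days (36 − 31 = 5 remain).
5 into February → February 5.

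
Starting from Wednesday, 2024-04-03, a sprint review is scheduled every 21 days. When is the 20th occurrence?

The 20th occurrence is 19 intervals after the first: 19 × 21 = 399 days after 2024-04-03.
April has 30 days — 27 days to the end of April leaves 372.
May has 31 days (341 left).
June has 30 days (311 left).
July has 31 days (280 left).
August has 31 days (249 left).
September has 30 days (219 left).
October has 31 days (188 left).
November has 30 days (158 left).
December has 31 days (127 left).
January has 31 days (96 left).
February has 28 days (68 left).
March has 31 days (37 left).
April has 30 days (7 left).
7 days into May → 2025-05-07.

2025-05-07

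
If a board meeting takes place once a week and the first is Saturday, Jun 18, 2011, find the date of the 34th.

The 34th occurrence is 33 intervals after the first: 33 × 7 = 231 days after Jun 18, 2011.
Jun has 30 days — 12 days to the end of Jun leaves 219.
Jul has 31 days (188 left).
Aug has 31 days (157 left).
Sep has 30 days (127 left).
Oct has 31 days (96 left).
Nov has 30 days (66 left).
Dec has 31 days (35 left).
Jan has 31 days (4 left).
4 days into Feb → Feb 4, 2012.

Feb 4, 2012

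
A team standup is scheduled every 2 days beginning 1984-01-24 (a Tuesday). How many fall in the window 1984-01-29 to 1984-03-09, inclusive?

Occurrences land 2·i days after 1984-01-24 for i = 0, 1, 2, …
1984-01-29 is 5 days after the start; 5 ÷ 2 = 2 remainder 1; since the remainder is 1, round up to i = 3. First occurrence in the window: #4 on 1984-01-30 (3×2 = 6 days in).
1984-03-09 is 45 days after the start; 45 ÷ 2 = 22 remainder 1. Last occurrence in the window: #23 on 1984-03-08.
Occurrences #4 through #23: 20 in total.

20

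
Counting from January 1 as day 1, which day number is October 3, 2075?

Days in months before October: 31 + 28 + 31 + 30 + 31 + 30 + 31 + 31 + 30 = 273.
Plus 3 days into October → day 276.

276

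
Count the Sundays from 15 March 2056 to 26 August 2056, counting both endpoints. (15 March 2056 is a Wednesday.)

15 March 2056 is a Wednesday; the first Sunday on or after it is 19 March 2056 (4 days later).
From 19 March 2056 to 26 August 2056: 12 + 30 + 31 + 30 + 31 + 26 = 160 days (rest of March, April, May, June, July, August).
160 ÷ 7 = 22 full weeks with remainder 6, so 22 more Sundays after the first → 23.

23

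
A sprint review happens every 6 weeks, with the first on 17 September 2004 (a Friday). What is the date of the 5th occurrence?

The 5th occurrence is 4 intervals after the first: 4 × 42 = 168 days after 17 September 2004.
September has 30 days — 13 days to the end of September leaves 155.
October has 31 days (124 left).
November has 30 days (94 left).
December has 31 days (63 left).
January has 31 days (32 left).
February has 28 days (4 left).
4 days into March → 4 March 2005.

4 March 2005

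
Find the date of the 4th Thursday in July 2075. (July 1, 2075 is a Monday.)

July 2075 begins on a Monday, so the first Thursday is July 4 (3 days later).
The 4th Thursday is 3 weeks later: 4 + 21 = 25.

25 July 2075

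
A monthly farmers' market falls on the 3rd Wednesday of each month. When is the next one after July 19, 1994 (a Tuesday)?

July 20, 1994

July 1994 starts on a Friday; its first Wednesday is the 6th, so the 3rd Wednesday is the 20th — July 20, 1994.
July 20, 1994 is after July 19, 1994, so that is the next one.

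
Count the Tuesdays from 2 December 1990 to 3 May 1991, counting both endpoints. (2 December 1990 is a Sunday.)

22

2 December 1990 is a Sunday; the first Tuesday on or after it is 4 December 1990 (2 days later).
From 4 December 1990 to 3 May 1991: 27 + 31 + 28 + 31 + 30 + 3 = 150 days (rest of December, January, February, March, April, May).
150 ÷ 7 = 21 full weeks with remainder 3, so 21 more Tuesdays after the first → 22.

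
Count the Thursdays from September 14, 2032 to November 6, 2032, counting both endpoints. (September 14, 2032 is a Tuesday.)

8

September 14, 2032 is a Tuesday; the first Thursday on or after it is September 16, 2032 (2 days later).
From September 16, 2032 to November 6, 2032: 14 + 31 + 6 = 51 days (rest of September, October, November).
51 ÷ 7 = 7 full weeks with remainder 2, so 7 more Thursdays after the first → 8.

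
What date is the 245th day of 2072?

1 September 2072

January has 31 days (245 − 31 = 214 remain).
February has 29 days (214 − 29 = 185 remain).
March has 31 days (185 − 31 = 154 remain).
April has 30 days (154 − 30 = 124 remain).
May has 31 days (124 − 31 = 93 remain).
June has 30 days (93 − 30 = 63 remain).
July has 31 days (63 − 31 = 32 remain).
August has 31 days (32 − 31 = 1 remain).
1 into September → September 1.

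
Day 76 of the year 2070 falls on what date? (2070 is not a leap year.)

17 March 2070

January has 31 days (76 − 31 = 45 remain).
February has 28 days (45 − 28 = 17 remain).
17 into March → March 17.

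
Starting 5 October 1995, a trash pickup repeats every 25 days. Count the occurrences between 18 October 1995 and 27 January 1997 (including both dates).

19

Occurrences land 25·i days after 5 October 1995 for i = 0, 1, 2, …
18 October 1995 is 13 days after the start; 13 ÷ 25 = 0 remainder 13; since the remainder is 13, round up to i = 1. First occurrence in the window: #2 on 30 October 1995 (1×25 = 25 days in).
27 January 1997 is 480 days after the start; 480 ÷ 25 = 19 remainder 5. Last occurrence in the window: #20 on 22 January 1997.
Occurrences #2 through #20: 19 in total.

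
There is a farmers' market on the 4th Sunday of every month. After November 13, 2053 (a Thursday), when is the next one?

November 2053 starts on a Saturday; its first Sunday is the 2nd, so the 4th Sunday is the 23rd — November 23, 2053.
November 23, 2053 is after November 13, 2053, so that is the next one.

November 23, 2053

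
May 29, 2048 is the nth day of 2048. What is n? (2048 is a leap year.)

Days in months before May: 31 + 29 + 31 + 30 = 121.
Plus 29 days into May → day 150.

150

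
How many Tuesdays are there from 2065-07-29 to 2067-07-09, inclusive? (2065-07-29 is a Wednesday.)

2065-07-29 is a Wednesday; the first Tuesday on or after it is 2065-08-04 (6 days later).
From 2065-08-04 to 2067-07-09: 149 + 365 + 190 = 704 days (rest of 2065, 2066, to 2067-07-09 in 2067).
704 ÷ 7 = 100 full weeks with remainder 4, so 100 more Tuesdays after the first → 101.

101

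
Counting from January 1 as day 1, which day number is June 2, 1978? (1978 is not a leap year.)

153

Days in months before June: 31 + 28 + 31 + 30 + 31 = 151.
Plus 2 days into June → day 153.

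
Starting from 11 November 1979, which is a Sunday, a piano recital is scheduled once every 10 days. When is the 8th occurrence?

The 8th occurrence is 7 intervals after the first: 7 × 10 = 70 days after 11 November 1979.
November has 30 days — 19 days to the end of November leaves 51.
December has 31 days (20 left).
20 days into January → 20 January 1980.

20 January 1980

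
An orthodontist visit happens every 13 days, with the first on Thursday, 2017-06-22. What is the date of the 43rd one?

2018-12-20

The 43rd occurrence is 42 intervals after the first: 42 × 13 = 546 days after 2017-06-22.
June has 30 days — 8 days to the end of June leaves 538.
From end of June to end of 2017 is 184 days (354 left).
January has 31 days (323 left).
February has 28 days (295 left).
March has 31 days (264 left).
April has 30 days (234 left).
May has 31 days (203 left).
June has 30 days (173 left).
July has 31 days (142 left).
August has 31 days (111 left).
September has 30 days (81 left).
October has 31 days (50 left).
November has 30 days (20 left).
20 days into December → 2018-12-20.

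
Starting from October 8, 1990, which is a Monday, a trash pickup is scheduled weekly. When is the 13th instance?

December 31, 1990

The 13th occurrence is 12 intervals after the first: 12 × 7 = 84 days after October 8, 1990.
October has 31 days — 23 days to the end of October leaves 61.
November has 30 days (31 left).
31 days into December → December 31, 1990.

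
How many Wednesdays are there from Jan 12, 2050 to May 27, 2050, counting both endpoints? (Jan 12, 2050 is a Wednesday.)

20

Jan 12, 2050 is a Wednesday; the first Wednesday on or after it is Jan 12, 2050.
From Jan 12, 2050 to May 27, 2050: 19 + 28 + 31 + 30 + 27 = 135 days (rest of Jan, Feb, Mar, Apr, May).
135 ÷ 7 = 19 full weeks with remainder 2, so 19 more Wednesdays after the first → 20.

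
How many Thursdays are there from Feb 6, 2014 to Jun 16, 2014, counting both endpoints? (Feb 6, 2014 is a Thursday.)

Feb 6, 2014 is a Thursday; the first Thursday on or after it is Feb 6, 2014.
From Feb 6, 2014 to Jun 16, 2014: 22 + 31 + 30 + 31 + 16 = 130 days (rest of Feb, Mar, Apr, May, Jun).
130 ÷ 7 = 18 full weeks with remainder 4, so 18 more Thursdays after the first → 19.

19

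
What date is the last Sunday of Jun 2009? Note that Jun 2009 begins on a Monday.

Jun 2009 begins on a Monday, so the first Sunday is Jun 7 (6 days later).
Jun 2009 has 30 days. Adding weeks: 7, 14, 21, 28 — the last one ≤ 30 is the 28th.

Jun 28, 2009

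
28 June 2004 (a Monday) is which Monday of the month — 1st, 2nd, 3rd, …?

Day 28 falls in week ⌈28/7⌉ of the month.
Days 1–7 hold the 1st Monday, 8–14 the 2nd, 15–21 the 3rd, 22–28 the 4th, 29–31 the 5th.
28 is in the range for the 4th.

4th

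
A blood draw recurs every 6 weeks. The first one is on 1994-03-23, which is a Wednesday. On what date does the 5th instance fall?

1994-09-07

The 5th occurrence is 4 intervals after the first: 4 × 42 = 168 days after 1994-03-23.
March has 31 days — 8 days to the end of March leaves 160.
April has 30 days (130 left).
May has 31 days (99 left).
June has 30 days (69 left).
July has 31 days (38 left).
August has 31 days (7 left).
7 days into September → 1994-09-07.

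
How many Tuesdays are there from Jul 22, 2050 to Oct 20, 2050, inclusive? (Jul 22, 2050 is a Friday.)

Jul 22, 2050 is a Friday; the first Tuesday on or after it is Jul 26, 2050 (4 days later).
From Jul 26, 2050 to Oct 20, 2050: 5 + 31 + 30 + 20 = 86 days (rest of Jul, Aug, Sep, Oct).
86 ÷ 7 = 12 full weeks with remainder 2, so 12 more Tuesdays after the first → 13.

13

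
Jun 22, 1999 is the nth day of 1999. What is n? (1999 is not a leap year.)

Days in months before Jun: 31 + 28 + 31 + 30 + 31 = 151.
Plus 22 days into Jun → day 173.

173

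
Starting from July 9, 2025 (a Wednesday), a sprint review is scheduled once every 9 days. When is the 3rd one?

The 3rd occurrence is 2 intervals after the first: 2 × 9 = 18 days after July 9, 2025.
18 days later is July 27, 2025.

July 27, 2025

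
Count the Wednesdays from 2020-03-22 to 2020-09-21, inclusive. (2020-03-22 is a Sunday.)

26

2020-03-22 is a Sunday; the first Wednesday on or after it is 2020-03-25 (3 days later).
From 2020-03-25 to 2020-09-21: 6 + 30 + 31 + 30 + 31 + 31 + 21 = 180 days (rest of March, April, May, June, July, August, September).
180 ÷ 7 = 25 full weeks with remainder 5, so 25 more Wednesdays after the first → 26.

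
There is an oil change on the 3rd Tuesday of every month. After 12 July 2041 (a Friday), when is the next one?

July 2041 starts on a Monday; its first Tuesday is the 2nd, so the 3rd Tuesday is the 16th — 16 July 2041.
16 July 2041 is after 12 July 2041, so that is the next one.

16 July 2041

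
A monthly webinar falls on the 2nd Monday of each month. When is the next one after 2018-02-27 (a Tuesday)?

February 2018 starts on a Thursday; its first Monday is the 5th, so the 2nd Monday is the 12th — 2018-02-12.
That is not after 2018-02-27, so look at March 2018.
March 2018 starts on a Thursday; its first Monday is the 5th, so the 2nd Monday is the 12th — 2018-03-12.

2018-03-12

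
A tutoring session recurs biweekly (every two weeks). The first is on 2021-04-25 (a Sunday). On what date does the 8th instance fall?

The 8th occurrence is 7 intervals after the first: 7 × 14 = 98 days after 2021-04-25.
April has 30 days — 5 days to the end of April leaves 93.
May has 31 days (62 left).
June has 30 days (32 left).
July has 31 days (1 left).
1 day into August → 2021-08-01.

2021-08-01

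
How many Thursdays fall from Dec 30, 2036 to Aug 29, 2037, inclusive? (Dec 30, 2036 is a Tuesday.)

35

Dec 30, 2036 is a Tuesday; the first Thursday on or after it is Jan 1, 2037 (2 days later).
From Jan 1, 2037 to Aug 29, 2037: 30 + 28 + 31 + 30 + 31 + 30 + 31 + 29 = 240 days (rest of Jan, Feb, Mar, Apr, May, Jun, Jul, Aug).
240 ÷ 7 = 34 full weeks with remainder 2, so 34 more Thursdays after the first → 35.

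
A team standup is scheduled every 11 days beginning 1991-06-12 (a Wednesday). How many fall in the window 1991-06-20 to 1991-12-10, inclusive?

Occurrences land 11·i days after 1991-06-12 for i = 0, 1, 2, …
1991-06-20 is 8 days after the start; 8 ÷ 11 = 0 remainder 8; since the remainder is 8, round up to i = 1. First occurrence in the window: #2 on 1991-06-23 (1×11 = 11 days in).
1991-12-10 is 181 days after the start; 181 ÷ 11 = 16 remainder 5. Last occurrence in the window: #17 on 1991-12-05.
Occurrences #2 through #17: 16 in total.

16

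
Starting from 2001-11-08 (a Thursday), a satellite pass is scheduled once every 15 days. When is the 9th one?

The 9th occurrence is 8 intervals after the first: 8 × 15 = 120 days after 2001-11-08.
November has 30 days — 22 days to the end of November leaves 98.
December has 31 days (67 left).
January has 31 days (36 left).
February has 28 days (8 left).
8 days into March → 2002-03-08.

2002-03-08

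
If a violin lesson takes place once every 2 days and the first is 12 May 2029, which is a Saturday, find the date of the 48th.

14 August 2029

The 48th occurrence is 47 intervals after the first: 47 × 2 = 94 days after 12 May 2029.
May has 31 days — 19 days to the end of May leaves 75.
June has 30 days (45 left).
July has 31 days (14 left).
14 days into August → 14 August 2029.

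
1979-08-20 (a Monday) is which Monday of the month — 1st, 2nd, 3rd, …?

3rd

Day 20 falls in week ⌈20/7⌉ of the month.
Days 1–7 hold the 1st Monday, 8–14 the 2nd, 15–21 the 3rd, 22–28 the 4th, 29–31 the 5th.
20 is in the range for the 3rd.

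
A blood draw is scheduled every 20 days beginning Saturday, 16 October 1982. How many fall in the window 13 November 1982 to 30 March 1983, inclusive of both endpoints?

7

Occurrences land 20·i days after 16 October 1982 for i = 0, 1, 2, …
13 November 1982 is 28 days after the start; 28 ÷ 20 = 1 remainder 8; since the remainder is 8, round up to i = 2. First occurrence in the window: #3 on 25 November 1982 (2×20 = 40 days in).
30 March 1983 is 165 days after the start; 165 ÷ 20 = 8 remainder 5. Last occurrence in the window: #9 on 25 March 1983.
Occurrences #3 through #9: 7 in total.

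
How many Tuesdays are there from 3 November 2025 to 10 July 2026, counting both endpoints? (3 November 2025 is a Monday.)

36

3 November 2025 is a Monday; the first Tuesday on or after it is 4 November 2025 (1 day later).
From 4 November 2025 to 10 July 2026: 26 + 31 + 31 + 28 + 31 + 30 + 31 + 30 + 10 = 248 days (rest of November, December, January, February, March, April, May, June, July).
248 ÷ 7 = 35 full weeks with remainder 3, so 35 more Tuesdays after the first → 36.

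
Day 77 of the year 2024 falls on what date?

January has 31 days (77 − 31 = 46 remain).
February has 29 days (46 − 29 = 17 remain).
17 into March → March 17.

17 March 2024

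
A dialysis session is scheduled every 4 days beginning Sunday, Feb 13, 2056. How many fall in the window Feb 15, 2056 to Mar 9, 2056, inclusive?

Occurrences land 4·i days after Feb 13, 2056 for i = 0, 1, 2, …
Feb 15, 2056 is 2 days after the start; 2 ÷ 4 = 0 remainder 2; since the remainder is 2, round up to i = 1. First occurrence in the window: #2 on Feb 17, 2056 (1×4 = 4 days in).
Mar 9, 2056 is 25 days after the start; 25 ÷ 4 = 6 remainder 1. Last occurrence in the window: #7 on Mar 8, 2056.
Occurrences #2 through #7: 6 in total.

6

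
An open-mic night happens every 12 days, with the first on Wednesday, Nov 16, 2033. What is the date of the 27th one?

The 27th occurrence is 26 intervals after the first: 26 × 12 = 312 days after Nov 16, 2033.
Nov has 30 days — 14 days to the end of Nov leaves 298.
Dec has 31 days (267 left).
Jan has 31 days (236 left).
Feb has 28 days (208 left).
Mar has 31 days (177 left).
Apr has 30 days (147 left).
May has 31 days (116 left).
Jun has 30 days (86 left).
Jul has 31 days (55 left).
Aug has 31 days (24 left).
24 days into Sep → Sep 24, 2034.

Sep 24, 2034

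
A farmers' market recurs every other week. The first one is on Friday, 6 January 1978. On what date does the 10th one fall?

12 May 1978

The 10th occurrence is 9 intervals after the first: 9 × 14 = 126 days after 6 January 1978.
January has 31 days — 25 days to the end of January leaves 101.
February has 28 days (73 left).
March has 31 days (42 left).
April has 30 days (12 left).
12 days into May → 12 May 1978.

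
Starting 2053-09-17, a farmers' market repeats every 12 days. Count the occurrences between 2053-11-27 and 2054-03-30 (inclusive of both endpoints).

11

Occurrences land 12·i days after 2053-09-17 for i = 0, 1, 2, …
2053-11-27 is 71 days after the start; 71 ÷ 12 = 5 remainder 11; since the remainder is 11, round up to i = 6. First occurrence in the window: #7 on 2053-11-28 (6×12 = 72 days in).
2054-03-30 is 194 days after the start; 194 ÷ 12 = 16 remainder 2. Last occurrence in the window: #17 on 2054-03-28.
Occurrences #7 through #17: 11 in total.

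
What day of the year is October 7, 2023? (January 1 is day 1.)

Days in months before October: 31 + 28 + 31 + 30 + 31 + 30 + 31 + 31 + 30 = 273.
Plus 7 days into October → day 280.

280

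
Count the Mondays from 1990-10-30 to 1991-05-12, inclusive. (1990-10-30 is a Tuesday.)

27

1990-10-30 is a Tuesday; the first Monday on or after it is 1990-11-05 (6 days later).
From 1990-11-05 to 1991-05-12: 25 + 31 + 31 + 28 + 31 + 30 + 12 = 188 days (rest of November, December, January, February, March, April, May).
188 ÷ 7 = 26 full weeks with remainder 6, so 26 more Mondays after the first → 27.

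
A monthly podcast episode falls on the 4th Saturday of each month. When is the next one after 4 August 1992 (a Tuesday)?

August 1992 starts on a Saturday; its first Saturday is the 1st, so the 4th Saturday is the 22nd — 22 August 1992.
22 August 1992 is after 4 August 1992, so that is the next one.

22 August 1992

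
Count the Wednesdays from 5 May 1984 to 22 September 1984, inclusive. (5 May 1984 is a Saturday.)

5 May 1984 is a Saturday; the first Wednesday on or after it is 9 May 1984 (4 days later).
From 9 May 1984 to 22 September 1984: 22 + 30 + 31 + 31 + 22 = 136 days (rest of May, June, July, August, September).
136 ÷ 7 = 19 full weeks with remainder 3, so 19 more Wednesdays after the first → 20.

20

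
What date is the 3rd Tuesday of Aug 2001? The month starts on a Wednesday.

Aug 21, 2001

Aug 2001 begins on a Wednesday, so the first Tuesday is Aug 7 (6 days later).
The 3rd Tuesday is 2 weeks later: 7 + 14 = 21.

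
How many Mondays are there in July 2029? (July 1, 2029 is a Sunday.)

5

July 1, 2029 is a Sunday; the first Monday on or after it is July 2, 2029 (1 day later).
From July 2, 2029 to July 31, 2029 is 31 − 2 = 29 days.
29 ÷ 7 = 4 full weeks with remainder 1, so 4 more Mondays after the first → 5.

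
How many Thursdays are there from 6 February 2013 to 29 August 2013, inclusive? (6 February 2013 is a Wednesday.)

6 February 2013 is a Wednesday; the first Thursday on or after it is 7 February 2013 (1 day later).
From 7 February 2013 to 29 August 2013: 21 + 31 + 30 + 31 + 30 + 31 + 29 = 203 days (rest of February, March, April, May, June, July, August).
203 ÷ 7 = 29 full weeks with remainder 0, so 29 more Thursdays after the first → 30.

30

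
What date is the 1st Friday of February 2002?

February 1, 2002

The first Friday of February 2002 is February 1.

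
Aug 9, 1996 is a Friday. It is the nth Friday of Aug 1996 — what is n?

Day 9 falls in week ⌈9/7⌉ of the month.
Days 1–7 hold the 1st Friday, 8–14 the 2nd, 15–21 the 3rd, 22–28 the 4th, 29–31 the 5th.
9 is in the range for the 2nd.

2nd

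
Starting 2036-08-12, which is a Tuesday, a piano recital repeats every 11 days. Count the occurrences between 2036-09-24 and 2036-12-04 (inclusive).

7

Occurrences land 11·i days after 2036-08-12 for i = 0, 1, 2, …
2036-09-24 is 43 days after the start; 43 ÷ 11 = 3 remainder 10; since the remainder is 10, round up to i = 4. First occurrence in the window: #5 on 2036-09-25 (4×11 = 44 days in).
2036-12-04 is 114 days after the start; 114 ÷ 11 = 10 remainder 4. Last occurrence in the window: #11 on 2036-11-30.
Occurrences #5 through #11: 7 in total.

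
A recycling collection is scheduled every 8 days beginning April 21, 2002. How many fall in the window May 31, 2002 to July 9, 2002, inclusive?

Occurrences land 8·i days after April 21, 2002 for i = 0, 1, 2, …
May 31, 2002 is 40 days after the start; 40 ÷ 8 = 5 remainder 0. First occurrence in the window: #6 on May 31, 2002 (5×8 = 40 days in).
July 9, 2002 is 79 days after the start; 79 ÷ 8 = 9 remainder 7. Last occurrence in the window: #10 on July 2, 2002.
Occurrences #6 through #10: 5 in total.

5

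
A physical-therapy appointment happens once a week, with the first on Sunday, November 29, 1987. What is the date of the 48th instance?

The 48th occurrence is 47 intervals after the first: 47 × 7 = 329 days after November 29, 1987.
November has 30 days — 1 day to the end of November leaves 328.
December has 31 days (297 left).
January has 31 days (266 left).
February has 29 days (237 left).
March has 31 days (206 left).
April has 30 days (176 left).
May has 31 days (145 left).
June has 30 days (115 left).
July has 31 days (84 left).
August has 31 days (53 left).
September has 30 days (23 left).
23 days into October → October 23, 1988.

October 23, 1988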